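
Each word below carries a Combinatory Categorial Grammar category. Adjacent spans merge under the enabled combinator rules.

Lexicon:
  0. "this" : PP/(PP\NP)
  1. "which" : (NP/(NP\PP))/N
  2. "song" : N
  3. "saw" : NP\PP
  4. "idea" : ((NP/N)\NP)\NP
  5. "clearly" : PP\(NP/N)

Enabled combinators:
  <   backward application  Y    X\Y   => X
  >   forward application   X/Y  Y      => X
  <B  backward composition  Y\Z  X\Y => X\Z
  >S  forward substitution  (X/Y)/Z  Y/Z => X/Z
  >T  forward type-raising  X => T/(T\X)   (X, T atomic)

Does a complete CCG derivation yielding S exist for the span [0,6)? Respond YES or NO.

PP/(PP\NP) (NP/(NP\PP))/N N NP\PP ((NP/N)\NP)\NP PP\(NP/N)
CKY chart[0,6] = {N/(N\PP), NP/(NP\PP), PP, PP/(PP\PP), S/(S\PP)}; S ∉ chart

NO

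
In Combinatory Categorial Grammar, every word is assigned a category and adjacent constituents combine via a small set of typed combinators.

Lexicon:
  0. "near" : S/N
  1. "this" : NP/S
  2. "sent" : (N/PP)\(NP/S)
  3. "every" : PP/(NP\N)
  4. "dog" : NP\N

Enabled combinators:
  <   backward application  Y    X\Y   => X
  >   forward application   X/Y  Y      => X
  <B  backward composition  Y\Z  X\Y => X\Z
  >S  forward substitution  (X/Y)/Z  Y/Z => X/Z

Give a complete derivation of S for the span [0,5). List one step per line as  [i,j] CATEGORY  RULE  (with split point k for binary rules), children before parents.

[0,1] S/N  lex  "near"
[1,2] NP/S  lex  "this"
[2,3] (N/PP)\(NP/S)  lex  "sent"
[1,3] N/PP  <  k=2
[3,4] PP/(NP\N)  lex  "every"
[4,5] NP\N  lex  "dog"
[3,5] PP  >  k=4
[1,5] N  >  k=3
[0,5] S  >  k=1

[0,5] S   >
  [0,1] "near" : S/N
  [1,5] N   >
    [1,3] N/PP   <
      [1,2] "this" : NP/S
      [2,3] "sent" : (N/PP)\(NP/S)
    [3,5] PP   >
      [3,4] "every" : PP/(NP\N)
      [4,5] "dog" : NP\N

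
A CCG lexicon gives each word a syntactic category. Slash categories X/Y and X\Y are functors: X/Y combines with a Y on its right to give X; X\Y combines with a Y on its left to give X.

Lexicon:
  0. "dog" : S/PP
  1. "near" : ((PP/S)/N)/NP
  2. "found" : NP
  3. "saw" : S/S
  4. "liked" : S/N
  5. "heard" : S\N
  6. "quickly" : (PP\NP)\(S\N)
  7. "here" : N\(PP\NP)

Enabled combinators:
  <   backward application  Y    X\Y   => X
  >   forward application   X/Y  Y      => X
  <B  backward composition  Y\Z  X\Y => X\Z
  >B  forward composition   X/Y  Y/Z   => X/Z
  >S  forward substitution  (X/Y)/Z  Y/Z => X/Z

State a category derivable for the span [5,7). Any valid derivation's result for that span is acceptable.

PP\NP

[0,8] S   >
  [0,1] "dog" : S/PP
  [1,8] PP   >
    [1,5] PP/N   >S
      [1,3] (PP/S)/N   >
        [1,2] "near" : ((PP/S)/N)/NP
        [2,3] "found" : NP
      [3,5] S/N   >B
        [3,4] "saw" : S/S
        [4,5] "liked" : S/N
    [5,8] N   <
      [5,7] PP\NP   <
        [5,6] "heard" : S\N
        [6,7] "quickly" : (PP\NP)\(S\N)
      [7,8] "here" : N\(PP\NP)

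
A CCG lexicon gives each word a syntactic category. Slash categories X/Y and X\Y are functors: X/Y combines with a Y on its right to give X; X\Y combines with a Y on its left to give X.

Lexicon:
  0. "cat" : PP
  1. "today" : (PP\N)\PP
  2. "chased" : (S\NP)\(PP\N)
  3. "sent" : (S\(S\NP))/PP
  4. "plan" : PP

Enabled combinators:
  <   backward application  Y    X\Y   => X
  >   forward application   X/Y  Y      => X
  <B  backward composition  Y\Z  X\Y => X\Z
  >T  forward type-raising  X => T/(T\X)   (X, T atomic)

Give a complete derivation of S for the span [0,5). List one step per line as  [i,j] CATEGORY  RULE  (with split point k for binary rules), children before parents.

[0,1] PP  lex  "cat"
[1,2] (PP\N)\PP  lex  "today"
[0,2] PP\N  <  k=1
[2,3] (S\NP)\(PP\N)  lex  "chased"
[0,3] S\NP  <  k=2
[3,4] (S\(S\NP))/PP  lex  "sent"
[4,5] PP  lex  "plan"
[3,5] S\(S\NP)  >  k=4
[0,5] S  <  k=3

[0,5] S   <
  [0,3] S\NP   <
    [0,2] PP\N   <
      [0,1] "cat" : PP
      [1,2] "today" : (PP\N)\PP
    [2,3] "chased" : (S\NP)\(PP\N)
  [3,5] S\(S\NP)   >
    [3,4] "sent" : (S\(S\NP))/PP
    [4,5] "plan" : PP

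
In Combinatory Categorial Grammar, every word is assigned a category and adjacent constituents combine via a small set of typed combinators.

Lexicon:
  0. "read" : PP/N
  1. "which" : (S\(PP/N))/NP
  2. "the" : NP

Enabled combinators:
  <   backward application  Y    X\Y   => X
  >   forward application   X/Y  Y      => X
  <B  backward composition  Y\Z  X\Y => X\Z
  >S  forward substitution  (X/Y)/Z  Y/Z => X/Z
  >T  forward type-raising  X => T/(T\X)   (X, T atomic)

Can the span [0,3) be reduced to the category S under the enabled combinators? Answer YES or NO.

[0,3] S   <
  [0,1] "read" : PP/N
  [1,3] S\(PP/N)   >
    [1,2] "which" : (S\(PP/N))/NP
    [2,3] "the" : NP

YES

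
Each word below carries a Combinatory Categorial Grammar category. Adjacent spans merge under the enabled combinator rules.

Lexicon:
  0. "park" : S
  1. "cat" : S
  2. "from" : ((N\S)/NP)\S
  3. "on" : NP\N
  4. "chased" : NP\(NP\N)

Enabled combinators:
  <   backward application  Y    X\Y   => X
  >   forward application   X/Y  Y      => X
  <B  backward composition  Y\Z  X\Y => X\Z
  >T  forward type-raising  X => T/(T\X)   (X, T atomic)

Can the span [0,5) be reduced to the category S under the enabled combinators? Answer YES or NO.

NO

S S ((N\S)/NP)\S NP\N NP\(NP\N)
CKY chart[0,5] = {N, N/(N\N), NP/(NP\N), PP/(PP\N), S/(S\N)}; S ∉ chart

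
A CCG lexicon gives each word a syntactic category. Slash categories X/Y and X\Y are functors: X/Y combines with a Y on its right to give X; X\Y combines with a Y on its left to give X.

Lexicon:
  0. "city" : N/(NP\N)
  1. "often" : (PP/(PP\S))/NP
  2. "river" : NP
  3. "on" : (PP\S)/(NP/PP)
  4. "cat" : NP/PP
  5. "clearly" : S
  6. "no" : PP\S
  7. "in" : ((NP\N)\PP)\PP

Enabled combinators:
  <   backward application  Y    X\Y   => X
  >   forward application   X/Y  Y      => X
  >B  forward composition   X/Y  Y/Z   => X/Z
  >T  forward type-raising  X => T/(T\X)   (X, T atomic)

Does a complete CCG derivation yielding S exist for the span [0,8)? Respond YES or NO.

N/(NP\N) (PP/(PP\S))/NP NP (PP\S)/(NP/PP) NP/PP S PP\S ((NP\N)\PP)\PP
CKY chart[0,8] = {N, N/(N\N), NP/(NP\N), PP/(PP\N), S/(S\N)}; S ∉ chart

NO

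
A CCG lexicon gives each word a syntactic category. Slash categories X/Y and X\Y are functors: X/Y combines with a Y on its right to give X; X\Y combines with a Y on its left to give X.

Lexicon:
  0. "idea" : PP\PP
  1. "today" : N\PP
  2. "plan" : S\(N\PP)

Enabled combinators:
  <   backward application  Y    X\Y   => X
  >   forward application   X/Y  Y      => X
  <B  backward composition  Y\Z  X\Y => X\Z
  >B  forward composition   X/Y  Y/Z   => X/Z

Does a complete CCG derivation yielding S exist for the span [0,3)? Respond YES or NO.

YES

[0,3] S   <
  [0,2] N\PP   <B
    [0,1] "idea" : PP\PP
    [1,2] "today" : N\PP
  [2,3] "plan" : S\(N\PP)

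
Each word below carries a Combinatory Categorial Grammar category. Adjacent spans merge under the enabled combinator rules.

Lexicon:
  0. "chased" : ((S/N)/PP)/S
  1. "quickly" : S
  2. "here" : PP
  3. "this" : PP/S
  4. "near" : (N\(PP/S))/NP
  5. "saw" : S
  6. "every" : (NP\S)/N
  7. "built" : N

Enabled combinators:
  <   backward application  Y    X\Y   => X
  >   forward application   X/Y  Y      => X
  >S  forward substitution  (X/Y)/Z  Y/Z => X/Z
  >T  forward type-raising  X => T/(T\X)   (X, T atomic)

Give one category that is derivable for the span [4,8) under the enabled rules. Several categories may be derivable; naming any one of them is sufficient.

[0,8] S   >
  [0,3] S/N   >
    [0,2] (S/N)/PP   >
      [0,1] "chased" : ((S/N)/PP)/S
      [1,2] "quickly" : S
    [2,3] "here" : PP
  [3,8] N   <
    [3,4] "this" : PP/S
    [4,8] N\(PP/S)   >
      [4,5] "near" : (N\(PP/S))/NP
      [5,8] NP   >
        [5,6] NP/(NP\S)   >T
          [5,6] "saw" : S
        [6,8] NP\S   >
          [6,7] "every" : (NP\S)/N
          [7,8] "built" : N

N\(PP/S)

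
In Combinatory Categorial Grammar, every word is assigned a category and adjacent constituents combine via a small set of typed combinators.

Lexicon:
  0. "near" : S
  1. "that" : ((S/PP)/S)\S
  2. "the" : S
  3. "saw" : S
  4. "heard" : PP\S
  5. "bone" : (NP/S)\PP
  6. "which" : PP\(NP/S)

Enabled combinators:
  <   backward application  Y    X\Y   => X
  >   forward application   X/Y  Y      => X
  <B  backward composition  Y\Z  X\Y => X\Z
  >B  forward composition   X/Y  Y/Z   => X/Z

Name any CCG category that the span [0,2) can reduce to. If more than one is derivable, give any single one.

[0,7] S   >
  [0,3] S/PP   >
    [0,2] (S/PP)/S   <
      [0,1] "near" : S
      [1,2] "that" : ((S/PP)/S)\S
    [2,3] "the" : S
  [3,7] PP   <
    [3,6] NP/S   <
      [3,5] PP   <
        [3,4] "saw" : S
        [4,5] "heard" : PP\S
      [5,6] "bone" : (NP/S)\PP
    [6,7] "which" : PP\(NP/S)

(S/PP)/S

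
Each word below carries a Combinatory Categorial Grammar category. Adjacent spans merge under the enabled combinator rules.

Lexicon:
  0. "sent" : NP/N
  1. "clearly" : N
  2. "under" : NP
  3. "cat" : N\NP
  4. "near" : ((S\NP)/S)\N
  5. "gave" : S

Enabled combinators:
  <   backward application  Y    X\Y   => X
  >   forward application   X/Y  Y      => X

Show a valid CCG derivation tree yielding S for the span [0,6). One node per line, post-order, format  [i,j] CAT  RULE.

[0,6] S   <
  [0,2] NP   >
    [0,1] "sent" : NP/N
    [1,2] "clearly" : N
  [2,6] S\NP   >
    [2,5] (S\NP)/S   <
      [2,4] N   <
        [2,3] "under" : NP
        [3,4] "cat" : N\NP
      [4,5] "near" : ((S\NP)/S)\N
    [5,6] "gave" : S

[0,1] NP/N  lex  "sent"
[1,2] N  lex  "clearly"
[0,2] NP  >  k=1
[2,3] NP  lex  "under"
[3,4] N\NP  lex  "cat"
[2,4] N  <  k=3
[4,5] ((S\NP)/S)\N  lex  "near"
[2,5] (S\NP)/S  <  k=4
[5,6] S  lex  "gave"
[2,6] S\NP  >  k=5
[0,6] S  <  k=2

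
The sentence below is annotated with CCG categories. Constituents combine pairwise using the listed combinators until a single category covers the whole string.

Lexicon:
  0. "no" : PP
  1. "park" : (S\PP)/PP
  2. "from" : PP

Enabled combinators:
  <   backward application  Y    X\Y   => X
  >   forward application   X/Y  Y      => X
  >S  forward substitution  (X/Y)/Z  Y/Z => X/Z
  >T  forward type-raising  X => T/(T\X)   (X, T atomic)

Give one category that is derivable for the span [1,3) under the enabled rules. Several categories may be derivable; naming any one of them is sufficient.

S\PP

[0,3] S   <
  [0,1] "no" : PP
  [1,3] S\PP   >
    [1,2] "park" : (S\PP)/PP
    [2,3] "from" : PP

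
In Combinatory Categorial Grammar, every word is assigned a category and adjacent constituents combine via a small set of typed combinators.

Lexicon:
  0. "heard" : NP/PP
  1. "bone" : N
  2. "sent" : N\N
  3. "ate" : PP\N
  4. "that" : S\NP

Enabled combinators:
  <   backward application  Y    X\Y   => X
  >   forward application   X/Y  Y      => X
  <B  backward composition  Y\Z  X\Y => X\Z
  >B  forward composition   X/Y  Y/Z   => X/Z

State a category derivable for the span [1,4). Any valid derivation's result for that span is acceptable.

PP

[0,5] S   <
  [0,4] NP   >
    [0,1] "heard" : NP/PP
    [1,4] PP   <
      [1,2] "bone" : N
      [2,4] PP\N   <B
        [2,3] "sent" : N\N
        [3,4] "ate" : PP\N
  [4,5] "that" : S\NP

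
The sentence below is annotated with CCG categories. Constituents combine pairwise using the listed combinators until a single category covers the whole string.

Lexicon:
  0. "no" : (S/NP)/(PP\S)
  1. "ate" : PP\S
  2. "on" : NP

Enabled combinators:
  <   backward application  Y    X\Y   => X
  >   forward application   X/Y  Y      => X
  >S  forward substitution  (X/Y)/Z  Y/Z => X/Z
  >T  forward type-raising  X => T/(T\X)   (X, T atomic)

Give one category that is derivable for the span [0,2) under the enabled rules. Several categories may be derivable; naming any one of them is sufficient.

S/NP

[0,3] S   >
  [0,2] S/NP   >
    [0,1] "no" : (S/NP)/(PP\S)
    [1,2] "ate" : PP\S
  [2,3] "on" : NP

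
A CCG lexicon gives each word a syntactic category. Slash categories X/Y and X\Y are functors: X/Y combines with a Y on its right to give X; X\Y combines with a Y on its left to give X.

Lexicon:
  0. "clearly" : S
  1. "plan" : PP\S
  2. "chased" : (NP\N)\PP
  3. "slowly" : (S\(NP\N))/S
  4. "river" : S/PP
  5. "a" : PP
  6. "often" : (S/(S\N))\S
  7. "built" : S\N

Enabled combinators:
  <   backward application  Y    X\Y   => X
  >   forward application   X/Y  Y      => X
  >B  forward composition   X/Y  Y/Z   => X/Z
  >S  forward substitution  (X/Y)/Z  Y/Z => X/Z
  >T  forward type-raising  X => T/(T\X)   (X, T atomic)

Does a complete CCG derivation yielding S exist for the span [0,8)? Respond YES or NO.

YES

[0,8] S   >
  [0,7] S/(S\N)   <
    [0,6] S   <
      [0,3] NP\N   <
        [0,2] PP   <
          [0,1] "clearly" : S
          [1,2] "plan" : PP\S
        [2,3] "chased" : (NP\N)\PP
      [3,6] S\(NP\N)   >
        [3,4] "slowly" : (S\(NP\N))/S
        [4,6] S   >
          [4,5] "river" : S/PP
          [5,6] "a" : PP
    [6,7] "often" : (S/(S\N))\S
  [7,8] "built" : S\N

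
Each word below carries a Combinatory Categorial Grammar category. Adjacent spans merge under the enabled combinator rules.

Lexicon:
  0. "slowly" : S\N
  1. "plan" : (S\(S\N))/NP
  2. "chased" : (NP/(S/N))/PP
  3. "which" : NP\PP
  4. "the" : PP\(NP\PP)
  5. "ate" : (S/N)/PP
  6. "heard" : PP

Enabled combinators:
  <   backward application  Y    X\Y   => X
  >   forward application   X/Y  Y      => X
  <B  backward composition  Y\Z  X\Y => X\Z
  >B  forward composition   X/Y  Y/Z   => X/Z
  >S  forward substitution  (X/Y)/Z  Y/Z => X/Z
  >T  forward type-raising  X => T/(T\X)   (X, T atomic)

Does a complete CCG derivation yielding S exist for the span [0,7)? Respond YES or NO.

YES

[0,7] S   <
  [0,1] "slowly" : S\N
  [1,7] S\(S\N)   >
    [1,2] "plan" : (S\(S\N))/NP
    [2,7] NP   >
      [2,5] NP/(S/N)   >
        [2,3] "chased" : (NP/(S/N))/PP
        [3,5] PP   <
          [3,4] "which" : NP\PP
          [4,5] "the" : PP\(NP\PP)
      [5,7] S/N   >
        [5,6] "ate" : (S/N)/PP
        [6,7] "heard" : PP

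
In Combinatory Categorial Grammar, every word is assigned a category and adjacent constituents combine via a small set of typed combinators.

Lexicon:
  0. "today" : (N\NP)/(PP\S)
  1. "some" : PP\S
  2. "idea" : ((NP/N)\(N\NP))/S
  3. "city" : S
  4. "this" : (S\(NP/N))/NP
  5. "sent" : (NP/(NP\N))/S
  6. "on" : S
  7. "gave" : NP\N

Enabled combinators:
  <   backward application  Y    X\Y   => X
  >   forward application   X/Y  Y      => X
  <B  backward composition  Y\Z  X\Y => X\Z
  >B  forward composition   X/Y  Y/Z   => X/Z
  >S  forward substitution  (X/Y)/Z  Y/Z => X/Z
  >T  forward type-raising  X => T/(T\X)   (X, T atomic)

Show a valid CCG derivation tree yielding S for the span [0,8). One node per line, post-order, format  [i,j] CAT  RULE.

[0,8] S   <
  [0,4] NP/N   <
    [0,2] N\NP   >
      [0,1] "today" : (N\NP)/(PP\S)
      [1,2] "some" : PP\S
    [2,4] (NP/N)\(N\NP)   >
      [2,3] "idea" : ((NP/N)\(N\NP))/S
      [3,4] "city" : S
  [4,8] S\(NP/N)   >
    [4,5] "this" : (S\(NP/N))/NP
    [5,8] NP   >
      [5,7] NP/(NP\N)   >
        [5,6] "sent" : (NP/(NP\N))/S
        [6,7] "on" : S
      [7,8] "gave" : NP\N

[0,1] (N\NP)/(PP\S)  lex  "today"
[1,2] PP\S  lex  "some"
[0,2] N\NP  >  k=1
[2,3] ((NP/N)\(N\NP))/S  lex  "idea"
[3,4] S  lex  "city"
[2,4] (NP/N)\(N\NP)  >  k=3
[0,4] NP/N  <  k=2
[4,5] (S\(NP/N))/NP  lex  "this"
[5,6] (NP/(NP\N))/S  lex  "sent"
[6,7] S  lex  "on"
[5,7] NP/(NP\N)  >  k=6
[7,8] NP\N  lex  "gave"
[5,8] NP  >  k=7
[4,8] S\(NP/N)  >  k=5
[0,8] S  <  k=4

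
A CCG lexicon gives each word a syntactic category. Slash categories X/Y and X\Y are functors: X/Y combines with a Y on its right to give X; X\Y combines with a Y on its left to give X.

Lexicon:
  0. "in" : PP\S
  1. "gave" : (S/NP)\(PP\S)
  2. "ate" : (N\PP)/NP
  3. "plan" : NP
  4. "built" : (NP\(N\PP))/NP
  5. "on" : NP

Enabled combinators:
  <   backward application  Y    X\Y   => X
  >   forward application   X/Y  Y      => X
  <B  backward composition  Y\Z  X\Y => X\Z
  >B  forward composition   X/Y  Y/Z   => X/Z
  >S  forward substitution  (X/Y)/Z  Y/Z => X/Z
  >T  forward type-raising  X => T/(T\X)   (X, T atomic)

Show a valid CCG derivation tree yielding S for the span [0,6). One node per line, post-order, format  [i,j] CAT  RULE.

[0,1] PP\S  lex  "in"
[1,2] (S/NP)\(PP\S)  lex  "gave"
[0,2] S/NP  <  k=1
[2,3] (N\PP)/NP  lex  "ate"
[3,4] NP  lex  "plan"
[2,4] N\PP  >  k=3
[4,5] (NP\(N\PP))/NP  lex  "built"
[5,6] NP  lex  "on"
[4,6] NP\(N\PP)  >  k=5
[2,6] NP  <  k=4
[0,6] S  >  k=2

[0,6] S   >
  [0,2] S/NP   <
    [0,1] "in" : PP\S
    [1,2] "gave" : (S/NP)\(PP\S)
  [2,6] NP   <
    [2,4] N\PP   >
      [2,3] "ate" : (N\PP)/NP
      [3,4] "plan" : NP
    [4,6] NP\(N\PP)   >
      [4,5] "built" : (NP\(N\PP))/NP
      [5,6] "on" : NP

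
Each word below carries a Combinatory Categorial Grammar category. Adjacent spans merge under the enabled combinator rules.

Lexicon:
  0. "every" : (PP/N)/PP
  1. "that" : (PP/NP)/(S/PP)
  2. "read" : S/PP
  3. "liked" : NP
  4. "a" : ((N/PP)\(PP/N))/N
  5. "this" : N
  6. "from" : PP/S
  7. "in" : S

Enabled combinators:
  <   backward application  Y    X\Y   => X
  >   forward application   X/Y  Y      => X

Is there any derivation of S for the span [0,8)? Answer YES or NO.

(PP/N)/PP (PP/NP)/(S/PP) S/PP NP ((N/PP)\(PP/N))/N N PP/S S
CKY chart[0,8] = {N}; S ∉ chart

NO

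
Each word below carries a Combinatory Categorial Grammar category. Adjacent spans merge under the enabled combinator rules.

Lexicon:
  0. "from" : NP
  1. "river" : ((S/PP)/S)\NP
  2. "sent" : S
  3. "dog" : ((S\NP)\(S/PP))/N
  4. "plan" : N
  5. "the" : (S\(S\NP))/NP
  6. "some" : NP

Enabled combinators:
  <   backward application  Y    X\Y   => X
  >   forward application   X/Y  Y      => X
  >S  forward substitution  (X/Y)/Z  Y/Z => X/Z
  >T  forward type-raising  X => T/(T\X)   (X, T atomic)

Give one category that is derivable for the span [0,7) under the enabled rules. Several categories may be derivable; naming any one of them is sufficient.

S

[0,7] S   <
  [0,5] S\NP   <
    [0,3] S/PP   >
      [0,2] (S/PP)/S   <
        [0,1] "from" : NP
        [1,2] "river" : ((S/PP)/S)\NP
      [2,3] "sent" : S
    [3,5] (S\NP)\(S/PP)   >
      [3,4] "dog" : ((S\NP)\(S/PP))/N
      [4,5] "plan" : N
  [5,7] S\(S\NP)   >
    [5,6] "the" : (S\(S\NP))/NP
    [6,7] "some" : NP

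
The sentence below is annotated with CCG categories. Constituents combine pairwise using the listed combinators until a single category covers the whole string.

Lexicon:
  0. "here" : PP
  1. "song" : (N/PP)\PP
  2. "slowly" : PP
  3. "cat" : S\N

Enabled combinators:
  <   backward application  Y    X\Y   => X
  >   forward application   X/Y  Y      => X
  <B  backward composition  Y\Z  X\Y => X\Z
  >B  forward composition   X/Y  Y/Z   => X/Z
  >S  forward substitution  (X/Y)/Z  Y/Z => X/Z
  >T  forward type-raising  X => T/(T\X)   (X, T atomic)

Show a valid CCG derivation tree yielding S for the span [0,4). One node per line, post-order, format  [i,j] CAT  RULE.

[0,1] PP  lex  "here"
[1,2] (N/PP)\PP  lex  "song"
[0,2] N/PP  <  k=1
[2,3] PP  lex  "slowly"
[0,3] N  >  k=2
[3,4] S\N  lex  "cat"
[0,4] S  <  k=3

[0,4] S   <
  [0,3] N   >
    [0,2] N/PP   <
      [0,1] "here" : PP
      [1,2] "song" : (N/PP)\PP
    [2,3] "slowly" : PP
  [3,4] "cat" : S\N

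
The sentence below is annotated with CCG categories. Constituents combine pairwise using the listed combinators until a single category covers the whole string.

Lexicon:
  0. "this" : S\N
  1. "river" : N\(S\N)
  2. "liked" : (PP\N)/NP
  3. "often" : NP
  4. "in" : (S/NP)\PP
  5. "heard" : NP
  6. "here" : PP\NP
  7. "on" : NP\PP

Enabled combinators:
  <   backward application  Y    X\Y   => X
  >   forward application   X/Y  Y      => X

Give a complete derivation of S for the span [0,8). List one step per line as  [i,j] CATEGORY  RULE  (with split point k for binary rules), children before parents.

[0,8] S   >
  [0,5] S/NP   <
    [0,4] PP   <
      [0,2] N   <
        [0,1] "this" : S\N
        [1,2] "river" : N\(S\N)
      [2,4] PP\N   >
        [2,3] "liked" : (PP\N)/NP
        [3,4] "often" : NP
    [4,5] "in" : (S/NP)\PP
  [5,8] NP   <
    [5,7] PP   <
      [5,6] "heard" : NP
      [6,7] "here" : PP\NP
    [7,8] "on" : NP\PP

[0,1] S\N  lex  "this"
[1,2] N\(S\N)  lex  "river"
[0,2] N  <  k=1
[2,3] (PP\N)/NP  lex  "liked"
[3,4] NP  lex  "often"
[2,4] PP\N  >  k=3
[0,4] PP  <  k=2
[4,5] (S/NP)\PP  lex  "in"
[0,5] S/NP  <  k=4
[5,6] NP  lex  "heard"
[6,7] PP\NP  lex  "here"
[5,7] PP  <  k=6
[7,8] NP\PP  lex  "on"
[5,8] NP  <  k=7
[0,8] S  >  k=5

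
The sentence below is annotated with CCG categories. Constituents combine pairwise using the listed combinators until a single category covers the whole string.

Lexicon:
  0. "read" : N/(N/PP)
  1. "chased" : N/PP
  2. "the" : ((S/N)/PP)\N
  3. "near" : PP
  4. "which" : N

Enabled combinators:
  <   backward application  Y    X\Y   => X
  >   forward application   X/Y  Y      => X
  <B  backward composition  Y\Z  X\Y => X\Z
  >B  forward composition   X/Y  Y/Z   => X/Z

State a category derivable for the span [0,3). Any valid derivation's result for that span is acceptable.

[0,5] S   >
  [0,4] S/N   >
    [0,3] (S/N)/PP   <
      [0,2] N   >
        [0,1] "read" : N/(N/PP)
        [1,2] "chased" : N/PP
      [2,3] "the" : ((S/N)/PP)\N
    [3,4] "near" : PP
  [4,5] "which" : N

(S/N)/PP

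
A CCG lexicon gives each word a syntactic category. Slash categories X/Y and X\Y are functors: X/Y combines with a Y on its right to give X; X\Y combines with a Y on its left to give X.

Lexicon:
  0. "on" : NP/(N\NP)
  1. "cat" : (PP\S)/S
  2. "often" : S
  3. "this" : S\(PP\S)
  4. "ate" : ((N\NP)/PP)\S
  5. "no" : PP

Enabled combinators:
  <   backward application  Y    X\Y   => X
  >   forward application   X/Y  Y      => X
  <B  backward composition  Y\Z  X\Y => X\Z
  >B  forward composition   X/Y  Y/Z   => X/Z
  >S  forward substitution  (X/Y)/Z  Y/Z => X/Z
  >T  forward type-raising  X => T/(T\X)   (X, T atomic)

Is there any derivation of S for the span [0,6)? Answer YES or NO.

NO

NP/(N\NP) (PP\S)/S S S\(PP\S) ((N\NP)/PP)\S PP
CKY chart[0,6] = {N/(N\NP), NP, NP/(NP\NP), NP/(PP\PP), PP/(PP\NP), S/(S\NP)}; S ∉ chart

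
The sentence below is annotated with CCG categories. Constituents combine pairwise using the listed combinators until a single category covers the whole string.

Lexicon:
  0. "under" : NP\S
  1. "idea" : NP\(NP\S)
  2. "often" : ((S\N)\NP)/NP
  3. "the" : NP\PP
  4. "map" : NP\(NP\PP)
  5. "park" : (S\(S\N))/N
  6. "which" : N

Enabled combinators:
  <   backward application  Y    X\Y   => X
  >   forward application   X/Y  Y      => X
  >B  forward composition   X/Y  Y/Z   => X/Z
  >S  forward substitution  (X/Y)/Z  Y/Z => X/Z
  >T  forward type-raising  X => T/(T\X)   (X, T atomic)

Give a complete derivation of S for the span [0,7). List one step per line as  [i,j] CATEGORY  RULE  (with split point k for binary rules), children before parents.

[0,7] S   <
  [0,5] S\N   <
    [0,2] NP   <
      [0,1] "under" : NP\S
      [1,2] "idea" : NP\(NP\S)
    [2,5] (S\N)\NP   >
      [2,3] "often" : ((S\N)\NP)/NP
      [3,5] NP   <
        [3,4] "the" : NP\PP
        [4,5] "map" : NP\(NP\PP)
  [5,7] S\(S\N)   >
    [5,6] "park" : (S\(S\N))/N
    [6,7] "which" : N

[0,1] NP\S  lex  "under"
[1,2] NP\(NP\S)  lex  "idea"
[0,2] NP  <  k=1
[2,3] ((S\N)\NP)/NP  lex  "often"
[3,4] NP\PP  lex  "the"
[4,5] NP\(NP\PP)  lex  "map"
[3,5] NP  <  k=4
[2,5] (S\N)\NP  >  k=3
[0,5] S\N  <  k=2
[5,6] (S\(S\N))/N  lex  "park"
[6,7] N  lex  "which"
[5,7] S\(S\N)  >  k=6
[0,7] S  <  k=5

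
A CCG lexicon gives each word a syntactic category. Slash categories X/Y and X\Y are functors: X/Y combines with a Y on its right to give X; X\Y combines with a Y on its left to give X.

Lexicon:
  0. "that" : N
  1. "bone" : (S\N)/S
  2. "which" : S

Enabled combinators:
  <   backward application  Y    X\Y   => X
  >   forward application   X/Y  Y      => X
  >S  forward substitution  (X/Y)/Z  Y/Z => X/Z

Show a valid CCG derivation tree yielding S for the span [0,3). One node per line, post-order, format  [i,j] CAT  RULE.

[0,1] N  lex  "that"
[1,2] (S\N)/S  lex  "bone"
[2,3] S  lex  "which"
[1,3] S\N  >  k=2
[0,3] S  <  k=1

[0,3] S   <
  [0,1] "that" : N
  [1,3] S\N   >
    [1,2] "bone" : (S\N)/S
    [2,3] "which" : S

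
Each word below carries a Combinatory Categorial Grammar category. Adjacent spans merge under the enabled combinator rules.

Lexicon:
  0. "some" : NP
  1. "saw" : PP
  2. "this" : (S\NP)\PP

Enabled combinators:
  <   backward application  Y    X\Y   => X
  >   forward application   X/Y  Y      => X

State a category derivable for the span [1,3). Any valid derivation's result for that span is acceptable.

[0,3] S   <
  [0,1] "some" : NP
  [1,3] S\NP   <
    [1,2] "saw" : PP
    [2,3] "this" : (S\NP)\PP

S\NP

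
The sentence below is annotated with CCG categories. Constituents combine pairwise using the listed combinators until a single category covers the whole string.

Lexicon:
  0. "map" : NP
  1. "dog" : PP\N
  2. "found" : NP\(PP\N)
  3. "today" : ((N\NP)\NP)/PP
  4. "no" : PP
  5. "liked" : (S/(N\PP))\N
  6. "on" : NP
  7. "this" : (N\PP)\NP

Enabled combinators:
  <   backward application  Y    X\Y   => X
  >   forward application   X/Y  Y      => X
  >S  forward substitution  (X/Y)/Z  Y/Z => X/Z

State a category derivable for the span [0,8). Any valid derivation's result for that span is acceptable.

S

[0,8] S   >
  [0,6] S/(N\PP)   <
    [0,5] N   <
      [0,1] "map" : NP
      [1,5] N\NP   <
        [1,3] NP   <
          [1,2] "dog" : PP\N
          [2,3] "found" : NP\(PP\N)
        [3,5] (N\NP)\NP   >
          [3,4] "today" : ((N\NP)\NP)/PP
          [4,5] "no" : PP
    [5,6] "liked" : (S/(N\PP))\N
  [6,8] N\PP   <
    [6,7] "on" : NP
    [7,8] "this" : (N\PP)\NP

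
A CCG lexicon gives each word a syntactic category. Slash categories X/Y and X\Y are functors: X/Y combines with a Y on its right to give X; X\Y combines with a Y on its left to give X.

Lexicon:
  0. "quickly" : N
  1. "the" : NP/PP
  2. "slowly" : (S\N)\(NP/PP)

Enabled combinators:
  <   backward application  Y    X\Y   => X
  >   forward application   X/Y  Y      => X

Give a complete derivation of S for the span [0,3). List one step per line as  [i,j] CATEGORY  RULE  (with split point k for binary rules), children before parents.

[0,3] S   <
  [0,1] "quickly" : N
  [1,3] S\N   <
    [1,2] "the" : NP/PP
    [2,3] "slowly" : (S\N)\(NP/PP)

[0,1] N  lex  "quickly"
[1,2] NP/PP  lex  "the"
[2,3] (S\N)\(NP/PP)  lex  "slowly"
[1,3] S\N  <  k=2
[0,3] S  <  k=1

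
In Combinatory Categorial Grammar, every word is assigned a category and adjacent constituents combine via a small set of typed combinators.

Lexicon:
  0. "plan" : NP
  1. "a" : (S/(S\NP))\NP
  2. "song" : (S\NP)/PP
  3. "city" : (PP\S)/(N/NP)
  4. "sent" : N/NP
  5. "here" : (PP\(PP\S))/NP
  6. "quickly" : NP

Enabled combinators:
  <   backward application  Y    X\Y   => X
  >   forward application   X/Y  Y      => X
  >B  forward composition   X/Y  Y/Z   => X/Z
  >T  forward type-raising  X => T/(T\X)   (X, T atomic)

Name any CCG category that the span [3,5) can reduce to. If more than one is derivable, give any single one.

PP\S

[0,7] S   >
  [0,3] S/PP   >B
    [0,2] S/(S\NP)   <
      [0,1] "plan" : NP
      [1,2] "a" : (S/(S\NP))\NP
    [2,3] "song" : (S\NP)/PP
  [3,7] PP   <
    [3,5] PP\S   >
      [3,4] "city" : (PP\S)/(N/NP)
      [4,5] "sent" : N/NP
    [5,7] PP\(PP\S)   >
      [5,6] "here" : (PP\(PP\S))/NP
      [6,7] "quickly" : NP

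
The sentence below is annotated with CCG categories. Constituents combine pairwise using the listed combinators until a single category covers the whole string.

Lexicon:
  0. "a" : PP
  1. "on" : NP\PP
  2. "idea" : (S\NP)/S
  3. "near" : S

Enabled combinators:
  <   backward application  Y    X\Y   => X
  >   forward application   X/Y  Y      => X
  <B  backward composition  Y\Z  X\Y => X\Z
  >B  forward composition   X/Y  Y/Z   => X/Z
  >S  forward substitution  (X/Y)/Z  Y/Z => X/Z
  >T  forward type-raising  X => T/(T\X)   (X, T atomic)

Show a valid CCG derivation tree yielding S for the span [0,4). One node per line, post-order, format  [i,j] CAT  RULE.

[0,1] PP  lex  "a"
[1,2] NP\PP  lex  "on"
[2,3] (S\NP)/S  lex  "idea"
[3,4] S  lex  "near"
[2,4] S\NP  >  k=3
[1,4] S\PP  <B  k=2
[0,4] S  <  k=1

[0,4] S   <
  [0,1] "a" : PP
  [1,4] S\PP   <B
    [1,2] "on" : NP\PP
    [2,4] S\NP   >
      [2,3] "idea" : (S\NP)/S
      [3,4] "near" : S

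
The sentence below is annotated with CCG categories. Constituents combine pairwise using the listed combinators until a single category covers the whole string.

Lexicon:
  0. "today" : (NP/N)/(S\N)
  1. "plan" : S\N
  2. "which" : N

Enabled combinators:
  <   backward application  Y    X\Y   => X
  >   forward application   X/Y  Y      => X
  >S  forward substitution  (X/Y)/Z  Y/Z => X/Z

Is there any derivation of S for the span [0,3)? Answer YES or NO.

(NP/N)/(S\N) S\N N
CKY chart[0,3] = {NP}; S ∉ chart

NO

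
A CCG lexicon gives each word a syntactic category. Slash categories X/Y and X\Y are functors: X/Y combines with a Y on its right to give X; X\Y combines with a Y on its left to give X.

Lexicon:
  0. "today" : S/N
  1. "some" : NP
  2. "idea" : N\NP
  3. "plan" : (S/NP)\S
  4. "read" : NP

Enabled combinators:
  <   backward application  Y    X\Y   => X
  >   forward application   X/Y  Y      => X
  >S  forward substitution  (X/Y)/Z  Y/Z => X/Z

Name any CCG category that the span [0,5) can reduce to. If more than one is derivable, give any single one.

S

[0,5] S   >
  [0,4] S/NP   <
    [0,3] S   >
      [0,1] "today" : S/N
      [1,3] N   <
        [1,2] "some" : NP
        [2,3] "idea" : N\NP
    [3,4] "plan" : (S/NP)\S
  [4,5] "read" : NP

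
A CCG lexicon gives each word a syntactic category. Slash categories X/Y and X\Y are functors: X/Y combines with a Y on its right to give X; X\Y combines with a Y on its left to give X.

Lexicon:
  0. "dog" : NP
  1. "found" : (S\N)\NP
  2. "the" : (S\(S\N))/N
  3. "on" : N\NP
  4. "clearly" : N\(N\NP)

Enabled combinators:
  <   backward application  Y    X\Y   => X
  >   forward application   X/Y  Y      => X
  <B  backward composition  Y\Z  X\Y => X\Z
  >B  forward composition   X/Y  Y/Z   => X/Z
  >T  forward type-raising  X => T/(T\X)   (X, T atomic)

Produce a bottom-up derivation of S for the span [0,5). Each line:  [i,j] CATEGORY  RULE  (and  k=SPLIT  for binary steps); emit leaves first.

[0,5] S   <
  [0,2] S\N   <
    [0,1] "dog" : NP
    [1,2] "found" : (S\N)\NP
  [2,5] S\(S\N)   >
    [2,3] "the" : (S\(S\N))/N
    [3,5] N   <
      [3,4] "on" : N\NP
      [4,5] "clearly" : N\(N\NP)

[0,1] NP  lex  "dog"
[1,2] (S\N)\NP  lex  "found"
[0,2] S\N  <  k=1
[2,3] (S\(S\N))/N  lex  "the"
[3,4] N\NP  lex  "on"
[4,5] N\(N\NP)  lex  "clearly"
[3,5] N  <  k=4
[2,5] S\(S\N)  >  k=3
[0,5] S  <  k=2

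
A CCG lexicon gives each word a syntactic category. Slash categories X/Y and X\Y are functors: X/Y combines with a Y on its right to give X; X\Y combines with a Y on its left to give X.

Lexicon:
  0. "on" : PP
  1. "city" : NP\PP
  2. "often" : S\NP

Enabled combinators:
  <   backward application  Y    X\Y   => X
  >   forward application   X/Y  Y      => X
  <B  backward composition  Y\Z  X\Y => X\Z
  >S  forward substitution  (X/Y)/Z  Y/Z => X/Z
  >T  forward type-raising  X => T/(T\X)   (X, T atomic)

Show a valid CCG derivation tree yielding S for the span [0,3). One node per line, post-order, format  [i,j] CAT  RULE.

[0,1] PP  lex  "on"
[1,2] NP\PP  lex  "city"
[2,3] S\NP  lex  "often"
[1,3] S\PP  <B  k=2
[0,3] S  <  k=1

[0,3] S   <
  [0,1] "on" : PP
  [1,3] S\PP   <B
    [1,2] "city" : NP\PP
    [2,3] "often" : S\NP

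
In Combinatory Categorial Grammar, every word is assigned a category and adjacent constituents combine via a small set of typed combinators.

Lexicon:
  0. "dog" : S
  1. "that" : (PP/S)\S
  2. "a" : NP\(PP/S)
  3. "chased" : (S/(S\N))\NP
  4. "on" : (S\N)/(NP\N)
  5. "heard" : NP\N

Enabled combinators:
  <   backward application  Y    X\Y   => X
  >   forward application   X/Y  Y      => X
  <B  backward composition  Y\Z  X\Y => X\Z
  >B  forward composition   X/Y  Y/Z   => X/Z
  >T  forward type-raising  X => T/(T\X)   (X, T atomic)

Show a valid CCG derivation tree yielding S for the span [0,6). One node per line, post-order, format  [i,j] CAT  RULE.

[0,6] S   >
  [0,4] S/(S\N)   <
    [0,3] NP   <
      [0,1] "dog" : S
      [1,3] NP\S   <B
        [1,2] "that" : (PP/S)\S
        [2,3] "a" : NP\(PP/S)
    [3,4] "chased" : (S/(S\N))\NP
  [4,6] S\N   >
    [4,5] "on" : (S\N)/(NP\N)
    [5,6] "heard" : NP\N

[0,1] S  lex  "dog"
[1,2] (PP/S)\S  lex  "that"
[2,3] NP\(PP/S)  lex  "a"
[1,3] NP\S  <B  k=2
[0,3] NP  <  k=1
[3,4] (S/(S\N))\NP  lex  "chased"
[0,4] S/(S\N)  <  k=3
[4,5] (S\N)/(NP\N)  lex  "on"
[5,6] NP\N  lex  "heard"
[4,6] S\N  >  k=5
[0,6] S  >  k=4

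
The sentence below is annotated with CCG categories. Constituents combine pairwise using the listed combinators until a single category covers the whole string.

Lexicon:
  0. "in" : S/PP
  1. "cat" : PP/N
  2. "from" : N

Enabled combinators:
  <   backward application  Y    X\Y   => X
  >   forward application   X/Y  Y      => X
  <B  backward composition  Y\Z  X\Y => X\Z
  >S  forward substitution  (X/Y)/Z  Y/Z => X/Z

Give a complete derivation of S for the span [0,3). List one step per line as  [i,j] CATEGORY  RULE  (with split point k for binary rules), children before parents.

[0,3] S   >
  [0,1] "in" : S/PP
  [1,3] PP   >
    [1,2] "cat" : PP/N
    [2,3] "from" : N

[0,1] S/PP  lex  "in"
[1,2] PP/N  lex  "cat"
[2,3] N  lex  "from"
[1,3] PP  >  k=2
[0,3] S  >  k=1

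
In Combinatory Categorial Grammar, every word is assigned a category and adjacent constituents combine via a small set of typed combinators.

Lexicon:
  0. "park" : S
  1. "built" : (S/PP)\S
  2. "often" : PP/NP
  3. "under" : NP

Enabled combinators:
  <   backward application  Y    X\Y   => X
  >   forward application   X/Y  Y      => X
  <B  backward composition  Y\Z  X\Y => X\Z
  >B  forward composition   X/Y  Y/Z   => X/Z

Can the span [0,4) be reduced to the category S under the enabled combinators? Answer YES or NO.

YES

[0,4] S   >
  [0,2] S/PP   <
    [0,1] "park" : S
    [1,2] "built" : (S/PP)\S
  [2,4] PP   >
    [2,3] "often" : PP/NP
    [3,4] "under" : NP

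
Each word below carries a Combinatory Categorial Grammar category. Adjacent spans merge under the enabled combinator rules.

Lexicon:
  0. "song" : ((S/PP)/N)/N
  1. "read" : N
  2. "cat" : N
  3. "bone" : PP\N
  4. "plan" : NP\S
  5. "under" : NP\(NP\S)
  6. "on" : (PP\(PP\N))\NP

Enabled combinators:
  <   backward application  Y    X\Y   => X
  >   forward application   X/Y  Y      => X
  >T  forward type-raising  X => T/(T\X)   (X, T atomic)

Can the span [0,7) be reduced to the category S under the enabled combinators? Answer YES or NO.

YES

[0,7] S   >
  [0,3] S/PP   >
    [0,2] (S/PP)/N   >
      [0,1] "song" : ((S/PP)/N)/N
      [1,2] "read" : N
    [2,3] "cat" : N
  [3,7] PP   <
    [3,4] "bone" : PP\N
    [4,7] PP\(PP\N)   <
      [4,6] NP   <
        [4,5] "plan" : NP\S
        [5,6] "under" : NP\(NP\S)
      [6,7] "on" : (PP\(PP\N))\NP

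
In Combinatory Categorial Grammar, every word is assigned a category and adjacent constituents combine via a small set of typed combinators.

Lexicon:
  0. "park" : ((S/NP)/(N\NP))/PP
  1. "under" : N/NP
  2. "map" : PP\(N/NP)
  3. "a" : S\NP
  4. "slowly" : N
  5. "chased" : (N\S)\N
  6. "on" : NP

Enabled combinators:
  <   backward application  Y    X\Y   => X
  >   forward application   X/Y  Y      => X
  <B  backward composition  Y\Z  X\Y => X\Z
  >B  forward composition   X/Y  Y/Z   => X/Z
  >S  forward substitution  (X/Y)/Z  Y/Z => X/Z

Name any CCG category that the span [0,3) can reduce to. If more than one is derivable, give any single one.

(S/NP)/(N\NP)

[0,7] S   >
  [0,6] S/NP   >
    [0,3] (S/NP)/(N\NP)   >
      [0,1] "park" : ((S/NP)/(N\NP))/PP
      [1,3] PP   <
        [1,2] "under" : N/NP
        [2,3] "map" : PP\(N/NP)
    [3,6] N\NP   <B
      [3,4] "a" : S\NP
      [4,6] N\S   <
        [4,5] "slowly" : N
        [5,6] "chased" : (N\S)\N
  [6,7] "on" : NP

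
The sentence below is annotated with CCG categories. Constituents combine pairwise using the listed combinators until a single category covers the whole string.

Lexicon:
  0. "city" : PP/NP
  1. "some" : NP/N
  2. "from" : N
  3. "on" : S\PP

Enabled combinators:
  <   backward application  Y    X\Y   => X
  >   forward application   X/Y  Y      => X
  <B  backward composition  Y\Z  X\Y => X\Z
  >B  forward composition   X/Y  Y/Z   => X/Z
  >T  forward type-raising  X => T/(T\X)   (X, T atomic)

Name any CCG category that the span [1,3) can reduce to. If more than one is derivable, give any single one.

NP

[0,4] S   <
  [0,3] PP   >
    [0,1] "city" : PP/NP
    [1,3] NP   >
      [1,2] "some" : NP/N
      [2,3] "from" : N
  [3,4] "on" : S\PP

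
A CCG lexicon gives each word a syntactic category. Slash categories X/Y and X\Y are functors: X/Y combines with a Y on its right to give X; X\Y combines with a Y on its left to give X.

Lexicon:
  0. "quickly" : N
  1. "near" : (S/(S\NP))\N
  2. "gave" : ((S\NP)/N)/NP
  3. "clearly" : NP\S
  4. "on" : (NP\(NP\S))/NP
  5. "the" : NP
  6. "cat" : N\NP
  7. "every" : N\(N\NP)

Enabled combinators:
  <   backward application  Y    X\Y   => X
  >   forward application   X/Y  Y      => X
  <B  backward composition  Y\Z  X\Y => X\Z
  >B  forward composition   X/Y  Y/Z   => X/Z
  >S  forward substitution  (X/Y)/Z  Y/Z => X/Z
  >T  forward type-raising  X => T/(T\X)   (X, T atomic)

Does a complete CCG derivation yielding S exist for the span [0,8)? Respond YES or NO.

YES

[0,8] S   >
  [0,2] S/(S\NP)   <
    [0,1] "quickly" : N
    [1,2] "near" : (S/(S\NP))\N
  [2,8] S\NP   >
    [2,6] (S\NP)/N   >
      [2,3] "gave" : ((S\NP)/N)/NP
      [3,6] NP   <
        [3,4] "clearly" : NP\S
        [4,6] NP\(NP\S)   >
          [4,5] "on" : (NP\(NP\S))/NP
          [5,6] "the" : NP
    [6,8] N   <
      [6,7] "cat" : N\NP
      [7,8] "every" : N\(N\NP)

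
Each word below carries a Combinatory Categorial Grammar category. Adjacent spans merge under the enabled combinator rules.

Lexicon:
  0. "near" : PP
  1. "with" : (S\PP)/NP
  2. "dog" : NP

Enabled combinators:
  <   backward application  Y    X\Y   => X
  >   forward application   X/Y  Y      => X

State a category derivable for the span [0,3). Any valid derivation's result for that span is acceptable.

S

[0,3] S   <
  [0,1] "near" : PP
  [1,3] S\PP   >
    [1,2] "with" : (S\PP)/NP
    [2,3] "dog" : NP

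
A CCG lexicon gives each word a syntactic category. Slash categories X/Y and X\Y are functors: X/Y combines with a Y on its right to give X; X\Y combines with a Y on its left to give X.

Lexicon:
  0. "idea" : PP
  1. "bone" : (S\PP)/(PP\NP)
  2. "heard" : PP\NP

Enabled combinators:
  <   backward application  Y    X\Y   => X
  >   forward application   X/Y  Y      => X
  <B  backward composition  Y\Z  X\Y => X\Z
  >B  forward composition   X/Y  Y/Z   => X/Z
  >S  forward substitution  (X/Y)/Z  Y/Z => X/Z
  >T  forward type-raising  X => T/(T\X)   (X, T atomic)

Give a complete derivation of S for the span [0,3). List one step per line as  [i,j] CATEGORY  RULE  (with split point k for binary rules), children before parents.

[0,1] PP  lex  "idea"
[0,1] S/(S\PP)  >T
[1,2] (S\PP)/(PP\NP)  lex  "bone"
[2,3] PP\NP  lex  "heard"
[1,3] S\PP  >  k=2
[0,3] S  >  k=1

[0,3] S   >
  [0,1] S/(S\PP)   >T
    [0,1] "idea" : PP
  [1,3] S\PP   >
    [1,2] "bone" : (S\PP)/(PP\NP)
    [2,3] "heard" : PP\NP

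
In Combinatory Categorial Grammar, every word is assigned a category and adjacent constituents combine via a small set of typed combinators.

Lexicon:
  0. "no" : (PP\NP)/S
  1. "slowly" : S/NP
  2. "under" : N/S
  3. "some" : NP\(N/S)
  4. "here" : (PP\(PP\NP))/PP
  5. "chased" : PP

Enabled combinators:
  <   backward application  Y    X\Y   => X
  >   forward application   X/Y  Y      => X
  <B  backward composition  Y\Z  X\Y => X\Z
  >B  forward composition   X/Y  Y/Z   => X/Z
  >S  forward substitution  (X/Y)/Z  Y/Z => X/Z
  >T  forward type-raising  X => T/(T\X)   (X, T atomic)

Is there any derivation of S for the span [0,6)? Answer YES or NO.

(PP\NP)/S S/NP N/S NP\(N/S) (PP\(PP\NP))/PP PP
CKY chart[0,6] = {N/(N\PP), NP/(NP\PP), PP, PP/(PP\PP), S/(S\PP)}; S ∉ chart

NO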